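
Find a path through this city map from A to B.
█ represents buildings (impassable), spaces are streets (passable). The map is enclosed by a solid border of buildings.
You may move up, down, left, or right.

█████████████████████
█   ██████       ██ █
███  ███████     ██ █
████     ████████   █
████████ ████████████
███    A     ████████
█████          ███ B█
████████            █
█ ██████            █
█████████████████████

Finding the shortest path from A to B:
Movement: cardinal only
Path length: 15 steps
Directions: down → right → down → right → right → right → right → right → right → right → right → right → right → up → right

Solution:

█████████████████████
█   ██████       ██ █
███  ███████     ██ █
████     ████████   █
████████ ████████████
███    A     ████████
█████  ↳↓      ███↱B█
████████↳→→→→→→→→→↑ █
█ ██████            █
█████████████████████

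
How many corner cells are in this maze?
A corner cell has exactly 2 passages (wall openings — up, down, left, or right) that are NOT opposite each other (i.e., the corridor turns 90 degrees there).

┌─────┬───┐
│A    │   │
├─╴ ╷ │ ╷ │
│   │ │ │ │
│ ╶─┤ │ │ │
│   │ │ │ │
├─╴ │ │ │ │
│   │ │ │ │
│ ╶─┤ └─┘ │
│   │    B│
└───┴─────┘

Counting corner cells (2 non-opposite passages):
Total corners: 12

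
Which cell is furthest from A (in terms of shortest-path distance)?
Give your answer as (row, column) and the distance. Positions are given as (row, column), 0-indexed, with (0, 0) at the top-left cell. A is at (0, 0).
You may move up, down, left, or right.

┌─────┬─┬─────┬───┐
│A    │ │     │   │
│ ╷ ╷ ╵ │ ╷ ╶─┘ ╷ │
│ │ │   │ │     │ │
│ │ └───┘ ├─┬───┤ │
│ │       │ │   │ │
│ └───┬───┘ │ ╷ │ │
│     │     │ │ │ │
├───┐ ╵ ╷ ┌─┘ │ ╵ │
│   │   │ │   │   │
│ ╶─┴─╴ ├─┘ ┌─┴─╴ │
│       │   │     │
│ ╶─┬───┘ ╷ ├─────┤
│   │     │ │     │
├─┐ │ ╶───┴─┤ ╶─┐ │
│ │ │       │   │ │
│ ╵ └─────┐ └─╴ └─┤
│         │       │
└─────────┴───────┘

Computing BFS distances from A to all cells:
Furthest cell: (7, 8)
Distance: 43 steps

Path from A to the furthest cell:

┌─────┬─┬─────┬───┐
│A ↓  │ │↱ ↓  │↱ ↓│
│ ╷ ╷ ╵ │ ╷ ╶─┘ ╷ │
│ │↓│   │↑│↳ → ↑│↓│
│ │ └───┘ ├─┬───┤ │
│ │↳ → → ↑│ │↓ ↰│↓│
│ └───┬───┘ │ ╷ │ │
│     │     │↓│↑│↓│
├───┐ ╵ ╷ ┌─┘ │ ╵ │
│   │   │ │↓ ↲│↑ ↲│
│ ╶─┴─╴ ├─┘ ┌─┴─╴ │
│       │↓ ↲│     │
│ ╶─┬───┘ ╷ ├─────┤
│   │↓ ← ↲│ │↱ → ↓│
├─┐ │ ╶───┴─┤ ╶─┐ │
│ │ │↳ → → ↓│↑ ↰│B│
│ ╵ └─────┐ └─╴ └─┤
│         │↳ → ↑  │
└─────────┴───────┘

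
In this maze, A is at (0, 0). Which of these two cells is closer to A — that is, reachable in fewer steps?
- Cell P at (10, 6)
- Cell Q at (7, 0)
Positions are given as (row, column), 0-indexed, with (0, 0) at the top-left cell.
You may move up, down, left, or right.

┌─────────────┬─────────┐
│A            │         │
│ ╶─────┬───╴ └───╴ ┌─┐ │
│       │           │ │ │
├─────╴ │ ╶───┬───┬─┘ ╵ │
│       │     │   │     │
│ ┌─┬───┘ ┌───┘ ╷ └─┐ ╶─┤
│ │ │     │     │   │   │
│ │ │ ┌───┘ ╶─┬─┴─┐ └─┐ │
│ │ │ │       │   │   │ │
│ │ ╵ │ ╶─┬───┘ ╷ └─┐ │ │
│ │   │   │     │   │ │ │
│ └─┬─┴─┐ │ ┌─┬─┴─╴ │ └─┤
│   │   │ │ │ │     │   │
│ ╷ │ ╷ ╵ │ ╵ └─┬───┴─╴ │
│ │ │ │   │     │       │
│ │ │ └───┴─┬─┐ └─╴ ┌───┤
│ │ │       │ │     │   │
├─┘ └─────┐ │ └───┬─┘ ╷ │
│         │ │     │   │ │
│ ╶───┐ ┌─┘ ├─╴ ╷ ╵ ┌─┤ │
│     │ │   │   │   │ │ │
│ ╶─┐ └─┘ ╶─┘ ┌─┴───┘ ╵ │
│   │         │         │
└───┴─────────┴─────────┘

Shortest path A → P at (10, 6): 26 steps
Shortest path A → Q at (7, 0): 13 steps

Q is closer (13 steps vs 26 steps).

Path to P:

┌─────────────┬─────────┐
│A            │         │
│ ╶─────┬───╴ └───╴ ┌─┐ │
│↳ → → ↓│           │ │ │
├─────╴ │ ╶───┬───┬─┘ ╵ │
│↓ ← ← ↲│     │   │     │
│ ┌─┬───┘ ┌───┘ ╷ └─┐ ╶─┤
│↓│ │     │     │   │   │
│ │ │ ┌───┘ ╶─┬─┴─┐ └─┐ │
│↓│ │ │       │   │   │ │
│ │ ╵ │ ╶─┬───┘ ╷ └─┐ │ │
│↓│   │   │     │   │ │ │
│ └─┬─┴─┐ │ ┌─┬─┴─╴ │ └─┤
│↳ ↓│   │ │ │ │     │   │
│ ╷ │ ╷ ╵ │ ╵ └─┬───┴─╴ │
│ │↓│ │   │     │       │
│ │ │ └───┴─┬─┐ └─╴ ┌───┤
│ │↓│       │ │     │   │
├─┘ └─────┐ │ └───┬─┘ ╷ │
│↓ ↲      │ │     │   │ │
│ ╶───┐ ┌─┘ ├─╴ ╷ ╵ ┌─┤ │
│↳ → ↓│ │   │P  │   │ │ │
│ ╶─┐ └─┘ ╶─┘ ┌─┴───┘ ╵ │
│   │↳ → → → ↑│         │
└───┴─────────┴─────────┘

Path to Q:

┌─────────────┬─────────┐
│A            │         │
│ ╶─────┬───╴ └───╴ ┌─┐ │
│↳ → → ↓│           │ │ │
├─────╴ │ ╶───┬───┬─┘ ╵ │
│↓ ← ← ↲│     │   │     │
│ ┌─┬───┘ ┌───┘ ╷ └─┐ ╶─┤
│↓│ │     │     │   │   │
│ │ │ ┌───┘ ╶─┬─┴─┐ └─┐ │
│↓│ │ │       │   │   │ │
│ │ ╵ │ ╶─┬───┘ ╷ └─┐ │ │
│↓│   │   │     │   │ │ │
│ └─┬─┴─┐ │ ┌─┬─┴─╴ │ └─┤
│↓  │   │ │ │ │     │   │
│ ╷ │ ╷ ╵ │ ╵ └─┬───┴─╴ │
│Q│ │ │   │     │       │
│ │ │ └───┴─┬─┐ └─╴ ┌───┤
│ │ │       │ │     │   │
├─┘ └─────┐ │ └───┬─┘ ╷ │
│         │ │     │   │ │
│ ╶───┐ ┌─┘ ├─╴ ╷ ╵ ┌─┤ │
│     │ │   │   │   │ │ │
│ ╶─┐ └─┘ ╶─┘ ┌─┴───┘ ╵ │
│   │         │         │
└───┴─────────┴─────────┘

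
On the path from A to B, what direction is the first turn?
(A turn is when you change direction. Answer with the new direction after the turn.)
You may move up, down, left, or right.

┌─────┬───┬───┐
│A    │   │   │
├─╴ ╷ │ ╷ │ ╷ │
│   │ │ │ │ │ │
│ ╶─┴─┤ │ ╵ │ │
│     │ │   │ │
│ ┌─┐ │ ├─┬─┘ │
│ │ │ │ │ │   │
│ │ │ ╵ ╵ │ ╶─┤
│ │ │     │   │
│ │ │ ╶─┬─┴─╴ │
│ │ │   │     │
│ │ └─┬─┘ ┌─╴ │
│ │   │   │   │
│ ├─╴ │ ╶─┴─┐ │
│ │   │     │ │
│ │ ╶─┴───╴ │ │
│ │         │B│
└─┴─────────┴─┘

Directions: right, down, left, down, right, right, down, down, right, up, up, up, up, right, down, down, right, up, up, right, down, down, down, left, down, right, down, down, down, down
First turn direction: down

Solution:

┌─────┬───┬───┐
│A ↓  │↱ ↓│↱ ↓│
├─╴ ╷ │ ╷ │ ╷ │
│↓ ↲│ │↑│↓│↑│↓│
│ ╶─┴─┤ │ ╵ │ │
│↳ → ↓│↑│↳ ↑│↓│
│ ┌─┐ │ ├─┬─┘ │
│ │ │↓│↑│ │↓ ↲│
│ │ │ ╵ ╵ │ ╶─┤
│ │ │↳ ↑  │↳ ↓│
│ │ │ ╶─┬─┴─╴ │
│ │ │   │    ↓│
│ │ └─┬─┘ ┌─╴ │
│ │   │   │  ↓│
│ ├─╴ │ ╶─┴─┐ │
│ │   │     │↓│
│ │ ╶─┴───╴ │ │
│ │         │B│
└─┴─────────┴─┘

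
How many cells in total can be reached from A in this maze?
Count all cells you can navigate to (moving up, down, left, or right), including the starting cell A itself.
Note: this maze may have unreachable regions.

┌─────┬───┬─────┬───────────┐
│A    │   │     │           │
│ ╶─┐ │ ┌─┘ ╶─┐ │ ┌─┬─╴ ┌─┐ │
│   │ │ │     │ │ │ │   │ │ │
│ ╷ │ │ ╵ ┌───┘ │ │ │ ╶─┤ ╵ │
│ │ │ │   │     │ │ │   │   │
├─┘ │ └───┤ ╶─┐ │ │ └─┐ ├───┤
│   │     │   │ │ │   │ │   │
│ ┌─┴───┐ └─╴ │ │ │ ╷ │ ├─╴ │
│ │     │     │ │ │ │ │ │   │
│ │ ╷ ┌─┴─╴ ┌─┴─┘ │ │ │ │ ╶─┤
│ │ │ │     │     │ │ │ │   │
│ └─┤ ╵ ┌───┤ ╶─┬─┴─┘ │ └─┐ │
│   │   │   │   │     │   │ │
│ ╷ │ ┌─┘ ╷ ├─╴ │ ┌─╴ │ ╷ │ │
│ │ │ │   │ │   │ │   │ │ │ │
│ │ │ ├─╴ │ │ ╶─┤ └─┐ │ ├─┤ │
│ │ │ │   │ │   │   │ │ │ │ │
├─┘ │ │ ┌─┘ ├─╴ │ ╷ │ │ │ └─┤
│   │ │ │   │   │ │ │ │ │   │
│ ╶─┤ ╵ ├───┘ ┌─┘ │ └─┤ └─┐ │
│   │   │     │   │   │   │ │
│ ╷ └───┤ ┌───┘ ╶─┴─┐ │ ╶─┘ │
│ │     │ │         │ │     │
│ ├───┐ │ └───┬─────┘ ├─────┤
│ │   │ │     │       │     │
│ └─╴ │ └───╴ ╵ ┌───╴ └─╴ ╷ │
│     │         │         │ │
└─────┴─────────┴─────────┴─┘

Using BFS/flood-fill to find all reachable cells from A:
Maze size: 14 × 14 = 196 total cells
9 cell(s) are walled off and cannot be reached from A.
Reachable cells: 187

Reachable region (· marks reachable cells):

┌─────┬───┬─────┬───────────┐
│A · ·│· ·│· · ·│· · · · · ·│
│ ╶─┐ │ ┌─┘ ╶─┐ │ ┌─┬─╴ ┌─┐ │
│· ·│·│·│· · ·│·│·│·│· ·│·│·│
│ ╷ │ │ ╵ ┌───┘ │ │ │ ╶─┤ ╵ │
│·│·│·│· ·│· · ·│·│·│· ·│· ·│
├─┘ │ └───┤ ╶─┐ │ │ └─┐ ├───┤
│· ·│· · ·│· ·│·│·│· ·│·│   │
│ ┌─┴───┐ └─╴ │ │ │ ╷ │ ├─╴ │
│·│· · ·│· · ·│·│·│·│·│·│   │
│ │ ╷ ┌─┴─╴ ┌─┴─┘ │ │ │ │ ╶─┤
│·│·│·│· · ·│· · ·│·│·│·│   │
│ └─┤ ╵ ┌───┤ ╶─┬─┴─┘ │ └─┐ │
│· ·│· ·│· ·│· ·│· · ·│· ·│ │
│ ╷ │ ┌─┘ ╷ ├─╴ │ ┌─╴ │ ╷ │ │
│·│·│·│· ·│·│· ·│·│· ·│·│·│ │
│ │ │ ├─╴ │ │ ╶─┤ └─┐ │ ├─┤ │
│·│·│·│· ·│·│· ·│· ·│·│·│·│ │
├─┘ │ │ ┌─┘ ├─╴ │ ╷ │ │ │ └─┤
│· ·│·│·│· ·│· ·│·│·│·│·│· ·│
│ ╶─┤ ╵ ├───┘ ┌─┘ │ └─┤ └─┐ │
│· ·│· ·│· · ·│· ·│· ·│· ·│·│
│ ╷ └───┤ ┌───┘ ╶─┴─┐ │ ╶─┘ │
│·│· · ·│·│· · · · ·│·│· · ·│
│ ├───┐ │ └───┬─────┘ ├─────┤
│·│· ·│·│· · ·│· · · ·│· · ·│
│ └─╴ │ └───╴ ╵ ┌───╴ └─╴ ╷ │
│· · ·│· · · · ·│· · · · ·│·│
└─────┴─────────┴─────────┴─┘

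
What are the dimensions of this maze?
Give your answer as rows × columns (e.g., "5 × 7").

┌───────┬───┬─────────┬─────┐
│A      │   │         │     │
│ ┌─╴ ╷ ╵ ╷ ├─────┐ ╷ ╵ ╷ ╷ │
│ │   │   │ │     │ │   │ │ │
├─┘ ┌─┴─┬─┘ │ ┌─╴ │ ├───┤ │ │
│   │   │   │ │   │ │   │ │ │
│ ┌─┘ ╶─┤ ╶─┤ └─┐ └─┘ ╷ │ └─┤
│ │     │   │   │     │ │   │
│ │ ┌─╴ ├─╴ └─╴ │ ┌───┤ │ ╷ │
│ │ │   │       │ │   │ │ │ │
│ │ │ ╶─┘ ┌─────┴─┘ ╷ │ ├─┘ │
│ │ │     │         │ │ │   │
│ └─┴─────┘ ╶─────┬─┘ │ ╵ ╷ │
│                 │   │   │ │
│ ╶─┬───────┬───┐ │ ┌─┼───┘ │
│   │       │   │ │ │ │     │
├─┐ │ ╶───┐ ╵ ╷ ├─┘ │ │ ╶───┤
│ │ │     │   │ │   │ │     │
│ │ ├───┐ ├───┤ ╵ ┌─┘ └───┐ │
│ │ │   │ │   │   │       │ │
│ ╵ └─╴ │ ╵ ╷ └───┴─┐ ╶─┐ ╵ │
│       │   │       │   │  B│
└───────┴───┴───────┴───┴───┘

Counting the maze dimensions:
Rows (vertical): 11
Columns (horizontal): 14
Dimensions: 11 × 14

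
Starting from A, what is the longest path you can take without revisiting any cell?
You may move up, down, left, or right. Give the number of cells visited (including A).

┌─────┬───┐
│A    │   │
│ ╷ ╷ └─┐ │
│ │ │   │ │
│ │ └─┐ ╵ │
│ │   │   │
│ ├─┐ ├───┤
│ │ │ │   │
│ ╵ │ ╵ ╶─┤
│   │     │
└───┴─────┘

Finding longest simple path using DFS:
Start: (0, 0)
Longest path visits 10 cells
Path: A → right → down → down → right → down → down → right → up → right

Solution:

┌─────┬───┐
│A ↓  │   │
│ ╷ ╷ └─┐ │
│ │↓│   │ │
│ │ └─┐ ╵ │
│ │↳ ↓│   │
│ ├─┐ ├───┤
│ │ │↓│↱ B│
│ ╵ │ ╵ ╶─┤
│   │↳ ↑  │
└───┴─────┘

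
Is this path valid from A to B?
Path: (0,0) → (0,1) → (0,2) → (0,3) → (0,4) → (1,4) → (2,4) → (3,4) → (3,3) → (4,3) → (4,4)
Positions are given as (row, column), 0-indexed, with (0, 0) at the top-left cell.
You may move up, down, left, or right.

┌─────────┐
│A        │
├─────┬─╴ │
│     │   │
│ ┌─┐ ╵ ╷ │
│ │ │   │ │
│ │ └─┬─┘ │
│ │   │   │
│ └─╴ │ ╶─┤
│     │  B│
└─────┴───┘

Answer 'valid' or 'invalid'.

Checking path validity:
Result: All consecutive moves are passable.

valid

Correct solution:

┌─────────┐
│A → → → ↓│
├─────┬─╴ │
│     │  ↓│
│ ┌─┐ ╵ ╷ │
│ │ │   │↓│
│ │ └─┬─┘ │
│ │   │↓ ↲│
│ └─╴ │ ╶─┤
│     │↳ B│
└─────┴───┘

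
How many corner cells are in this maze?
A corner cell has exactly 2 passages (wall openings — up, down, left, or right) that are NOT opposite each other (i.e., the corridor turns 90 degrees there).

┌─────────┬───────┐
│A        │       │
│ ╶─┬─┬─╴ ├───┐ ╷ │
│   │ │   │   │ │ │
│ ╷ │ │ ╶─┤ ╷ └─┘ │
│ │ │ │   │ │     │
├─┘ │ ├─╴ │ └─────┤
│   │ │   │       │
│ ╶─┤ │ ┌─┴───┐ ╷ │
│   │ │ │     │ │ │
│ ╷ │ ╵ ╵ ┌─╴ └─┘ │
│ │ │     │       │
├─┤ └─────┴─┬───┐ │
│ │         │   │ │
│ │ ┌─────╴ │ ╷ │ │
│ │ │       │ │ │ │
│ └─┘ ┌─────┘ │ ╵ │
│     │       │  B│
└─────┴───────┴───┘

Counting corner cells (2 non-opposite passages):
Total corners: 33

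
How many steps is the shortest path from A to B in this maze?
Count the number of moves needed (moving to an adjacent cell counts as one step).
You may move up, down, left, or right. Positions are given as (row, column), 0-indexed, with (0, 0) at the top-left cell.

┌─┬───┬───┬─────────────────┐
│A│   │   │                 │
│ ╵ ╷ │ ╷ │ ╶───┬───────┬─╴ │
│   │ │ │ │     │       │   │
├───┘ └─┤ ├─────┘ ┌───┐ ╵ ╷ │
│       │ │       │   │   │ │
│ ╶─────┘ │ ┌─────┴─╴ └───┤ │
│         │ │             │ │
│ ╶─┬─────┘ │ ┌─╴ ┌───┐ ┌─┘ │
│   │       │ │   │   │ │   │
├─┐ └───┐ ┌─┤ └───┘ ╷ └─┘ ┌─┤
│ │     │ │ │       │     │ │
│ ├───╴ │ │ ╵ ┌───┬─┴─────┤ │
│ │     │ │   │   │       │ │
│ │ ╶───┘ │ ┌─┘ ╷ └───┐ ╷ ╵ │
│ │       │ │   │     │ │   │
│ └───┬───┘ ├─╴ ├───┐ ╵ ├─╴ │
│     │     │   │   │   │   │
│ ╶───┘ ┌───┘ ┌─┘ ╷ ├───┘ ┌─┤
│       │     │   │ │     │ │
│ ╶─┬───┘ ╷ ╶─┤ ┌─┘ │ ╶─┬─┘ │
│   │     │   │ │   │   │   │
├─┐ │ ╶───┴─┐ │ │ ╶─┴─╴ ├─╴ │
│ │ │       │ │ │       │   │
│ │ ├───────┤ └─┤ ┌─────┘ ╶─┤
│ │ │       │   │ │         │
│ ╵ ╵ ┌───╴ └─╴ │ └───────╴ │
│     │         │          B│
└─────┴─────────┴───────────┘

Using BFS to find shortest path:
Start: (0, 0), End: (13, 13)
Path found:
(0,0) → (1,0) → (1,1) → (0,1) → (0,2) → (1,2) → (2,2) → (2,1) → (2,0) → (3,0) → (4,0) → (4,1) → (5,1) → (5,2) → (5,3) → (6,3) → (6,2) → (6,1) → (7,1) → (7,2) → (7,3) → (7,4) → (6,4) → (5,4) → (4,4) → (4,5) → (3,5) → (2,5) → (2,6) → (2,7) → (2,8) → (1,8) → (1,9) → (1,10) → (1,11) → (2,11) → (2,12) → (1,12) → (1,13) → (2,13) → (3,13) → (4,13) → (4,12) → (5,12) → (5,11) → (5,10) → (4,10) → (4,9) → (5,9) → (5,8) → (5,7) → (5,6) → (6,6) → (6,5) → (7,5) → (8,5) → (8,4) → (8,3) → (9,3) → (9,2) → (9,1) → (9,0) → (10,0) → (10,1) → (11,1) → (12,1) → (13,1) → (13,2) → (12,2) → (12,3) → (12,4) → (12,5) → (13,5) → (13,6) → (13,7) → (12,7) → (12,6) → (11,6) → (10,6) → (10,5) → (9,5) → (9,6) → (8,6) → (8,7) → (7,7) → (6,7) → (6,8) → (7,8) → (7,9) → (7,10) → (8,10) → (8,11) → (7,11) → (6,11) → (6,12) → (7,12) → (7,13) → (8,13) → (8,12) → (9,12) → (9,11) → (9,10) → (10,10) → (10,11) → (11,11) → (11,10) → (11,9) → (11,8) → (12,8) → (13,8) → (13,9) → (13,10) → (13,11) → (13,12) → (13,13)
Number of steps: 114

Solution:

┌─┬───┬───┬─────────────────┐
│A│↱ ↓│   │                 │
│ ╵ ╷ │ ╷ │ ╶───┬───────┬─╴ │
│↳ ↑│↓│ │ │     │↱ → → ↓│↱ ↓│
├───┘ └─┤ ├─────┘ ┌───┐ ╵ ╷ │
│↓ ← ↲  │ │↱ → → ↑│   │↳ ↑│↓│
│ ╶─────┘ │ ┌─────┴─╴ └───┤ │
│↓        │↑│             │↓│
│ ╶─┬─────┘ │ ┌─╴ ┌───┐ ┌─┘ │
│↳ ↓│    ↱ ↑│ │   │↓ ↰│ │↓ ↲│
├─┐ └───┐ ┌─┤ └───┘ ╷ └─┘ ┌─┤
│ │↳ → ↓│↑│ │↓ ← ← ↲│↑ ← ↲│ │
│ ├───╴ │ │ ╵ ┌───┬─┴─────┤ │
│ │↓ ← ↲│↑│↓ ↲│↱ ↓│    ↱ ↓│ │
│ │ ╶───┘ │ ┌─┘ ╷ └───┐ ╷ ╵ │
│ │↳ → → ↑│↓│  ↑│↳ → ↓│↑│↳ ↓│
│ └───┬───┘ ├─╴ ├───┐ ╵ ├─╴ │
│     │↓ ← ↲│↱ ↑│   │↳ ↑│↓ ↲│
│ ╶───┘ ┌───┘ ┌─┘ ╷ ├───┘ ┌─┤
│↓ ← ← ↲│  ↱ ↑│   │ │↓ ← ↲│ │
│ ╶─┬───┘ ╷ ╶─┤ ┌─┘ │ ╶─┬─┘ │
│↳ ↓│     │↑ ↰│ │   │↳ ↓│   │
├─┐ │ ╶───┴─┐ │ │ ╶─┴─╴ ├─╴ │
│ │↓│       │↑│ │↓ ← ← ↲│   │
│ │ ├───────┤ └─┤ ┌─────┘ ╶─┤
│ │↓│↱ → → ↓│↑ ↰│↓│         │
│ ╵ ╵ ┌───╴ └─╴ │ └───────╴ │
│  ↳ ↑│    ↳ → ↑│↳ → → → → B│
└─────┴─────────┴───────────┘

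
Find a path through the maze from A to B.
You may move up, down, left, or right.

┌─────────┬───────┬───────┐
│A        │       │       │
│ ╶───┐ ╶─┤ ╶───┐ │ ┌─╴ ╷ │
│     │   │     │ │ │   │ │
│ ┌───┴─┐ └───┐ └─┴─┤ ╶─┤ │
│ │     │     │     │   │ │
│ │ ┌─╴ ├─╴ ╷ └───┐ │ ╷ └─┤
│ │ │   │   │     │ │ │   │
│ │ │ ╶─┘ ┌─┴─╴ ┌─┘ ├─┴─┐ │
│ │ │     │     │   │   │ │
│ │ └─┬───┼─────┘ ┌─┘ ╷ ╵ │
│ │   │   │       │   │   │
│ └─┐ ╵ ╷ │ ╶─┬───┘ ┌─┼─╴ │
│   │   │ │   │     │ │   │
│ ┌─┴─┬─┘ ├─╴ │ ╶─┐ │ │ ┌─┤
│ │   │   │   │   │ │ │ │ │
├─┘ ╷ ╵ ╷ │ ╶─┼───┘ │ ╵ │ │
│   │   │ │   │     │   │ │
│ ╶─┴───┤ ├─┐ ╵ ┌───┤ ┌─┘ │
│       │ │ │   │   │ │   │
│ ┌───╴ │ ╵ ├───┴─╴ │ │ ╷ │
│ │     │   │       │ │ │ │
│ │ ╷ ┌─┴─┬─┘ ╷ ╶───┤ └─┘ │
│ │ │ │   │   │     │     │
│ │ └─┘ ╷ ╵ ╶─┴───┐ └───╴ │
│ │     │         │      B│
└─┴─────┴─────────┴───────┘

Finding the shortest path through the maze:
Path length: 60 steps
Directions: right → right → right → down → right → down → right → down → left → down → left → left → up → right → up → left → left → down → down → down → right → down → right → up → right → down → down → left → down → left → up → left → down → left → down → right → right → right → down → left → left → down → down → right → right → up → right → down → right → up → right → up → right → down → right → right → down → right → right → right

Solution:

┌─────────┬───────┬───────┐
│A → → ↓  │       │       │
│ ╶───┐ ╶─┤ ╶───┐ │ ┌─╴ ╷ │
│     │↳ ↓│     │ │ │   │ │
│ ┌───┴─┐ └───┐ └─┴─┤ ╶─┤ │
│ │↓ ← ↰│↳ ↓  │     │   │ │
│ │ ┌─╴ ├─╴ ╷ └───┐ │ ╷ └─┤
│ │↓│↱ ↑│↓ ↲│     │ │ │   │
│ │ │ ╶─┘ ┌─┴─╴ ┌─┘ ├─┴─┐ │
│ │↓│↑ ← ↲│     │   │   │ │
│ │ └─┬───┼─────┘ ┌─┘ ╷ ╵ │
│ │↳ ↓│↱ ↓│       │   │   │
│ └─┐ ╵ ╷ │ ╶─┬───┘ ┌─┼─╴ │
│   │↳ ↑│↓│   │     │ │   │
│ ┌─┴─┬─┘ ├─╴ │ ╶─┐ │ │ ┌─┤
│ │↓ ↰│↓ ↲│   │   │ │ │ │ │
├─┘ ╷ ╵ ╷ │ ╶─┼───┘ │ ╵ │ │
│↓ ↲│↑ ↲│ │   │     │   │ │
│ ╶─┴───┤ ├─┐ ╵ ┌───┤ ┌─┘ │
│↳ → → ↓│ │ │   │   │ │   │
│ ┌───╴ │ ╵ ├───┴─╴ │ │ ╷ │
│ │↓ ← ↲│   │↱ ↓    │ │ │ │
│ │ ╷ ┌─┴─┬─┘ ╷ ╶───┤ └─┘ │
│ │↓│ │↱ ↓│↱ ↑│↳ → ↓│     │
│ │ └─┘ ╷ ╵ ╶─┴───┐ └───╴ │
│ │↳ → ↑│↳ ↑      │↳ → → B│
└─┴─────┴─────────┴───────┘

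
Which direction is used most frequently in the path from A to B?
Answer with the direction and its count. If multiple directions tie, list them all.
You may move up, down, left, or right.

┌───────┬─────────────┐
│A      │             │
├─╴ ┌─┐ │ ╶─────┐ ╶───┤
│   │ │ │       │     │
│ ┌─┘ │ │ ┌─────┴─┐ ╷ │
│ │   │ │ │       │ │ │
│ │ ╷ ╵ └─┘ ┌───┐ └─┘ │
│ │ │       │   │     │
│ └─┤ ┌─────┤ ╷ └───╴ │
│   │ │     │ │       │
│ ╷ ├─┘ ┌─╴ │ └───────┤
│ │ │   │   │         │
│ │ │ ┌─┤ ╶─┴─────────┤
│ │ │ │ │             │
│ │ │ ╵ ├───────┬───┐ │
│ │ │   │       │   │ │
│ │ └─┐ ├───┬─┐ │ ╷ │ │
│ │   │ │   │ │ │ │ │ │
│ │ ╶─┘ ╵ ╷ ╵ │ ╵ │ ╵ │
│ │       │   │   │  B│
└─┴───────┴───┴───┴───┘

Directions: right, down, left, down, down, down, right, down, down, down, down, down, right, right, up, up, left, up, up, right, up, right, right, down, left, down, right, right, right, right, right, right, down, down, down
Counts: {'right': 13, 'down': 14, 'left': 3, 'up': 5}
Most common: down (14 times)

Solution:

┌───────┬─────────────┐
│A ↓    │             │
├─╴ ┌─┐ │ ╶─────┐ ╶───┤
│↓ ↲│ │ │       │     │
│ ┌─┘ │ │ ┌─────┴─┐ ╷ │
│↓│   │ │ │       │ │ │
│ │ ╷ ╵ └─┘ ┌───┐ └─┘ │
│↓│ │       │   │     │
│ └─┤ ┌─────┤ ╷ └───╴ │
│↳ ↓│ │↱ → ↓│ │       │
│ ╷ ├─┘ ┌─╴ │ └───────┤
│ │↓│↱ ↑│↓ ↲│         │
│ │ │ ┌─┤ ╶─┴─────────┤
│ │↓│↑│ │↳ → → → → → ↓│
│ │ │ ╵ ├───────┬───┐ │
│ │↓│↑ ↰│       │   │↓│
│ │ └─┐ ├───┬─┐ │ ╷ │ │
│ │↓  │↑│   │ │ │ │ │↓│
│ │ ╶─┘ ╵ ╷ ╵ │ ╵ │ ╵ │
│ │↳ → ↑  │   │   │  B│
└─┴───────┴───┴───┴───┘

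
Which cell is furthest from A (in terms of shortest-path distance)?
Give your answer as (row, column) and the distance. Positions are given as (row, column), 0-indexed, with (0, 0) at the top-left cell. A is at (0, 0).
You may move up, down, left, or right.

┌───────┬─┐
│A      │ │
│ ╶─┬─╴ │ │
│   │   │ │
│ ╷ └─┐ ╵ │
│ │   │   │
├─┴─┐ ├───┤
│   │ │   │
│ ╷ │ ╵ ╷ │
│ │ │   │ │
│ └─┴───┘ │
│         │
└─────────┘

Computing BFS distances from A to all cells:
Furthest cell: (4, 1)
Distance: 19 steps

Path from A to the furthest cell:

┌───────┬─┐
│A      │ │
│ ╶─┬─╴ │ │
│↳ ↓│   │ │
│ ╷ └─┐ ╵ │
│ │↳ ↓│   │
├─┴─┐ ├───┤
│↱ ↓│↓│↱ ↓│
│ ╷ │ ╵ ╷ │
│↑│B│↳ ↑│↓│
│ └─┴───┘ │
│↑ ← ← ← ↲│
└─────────┘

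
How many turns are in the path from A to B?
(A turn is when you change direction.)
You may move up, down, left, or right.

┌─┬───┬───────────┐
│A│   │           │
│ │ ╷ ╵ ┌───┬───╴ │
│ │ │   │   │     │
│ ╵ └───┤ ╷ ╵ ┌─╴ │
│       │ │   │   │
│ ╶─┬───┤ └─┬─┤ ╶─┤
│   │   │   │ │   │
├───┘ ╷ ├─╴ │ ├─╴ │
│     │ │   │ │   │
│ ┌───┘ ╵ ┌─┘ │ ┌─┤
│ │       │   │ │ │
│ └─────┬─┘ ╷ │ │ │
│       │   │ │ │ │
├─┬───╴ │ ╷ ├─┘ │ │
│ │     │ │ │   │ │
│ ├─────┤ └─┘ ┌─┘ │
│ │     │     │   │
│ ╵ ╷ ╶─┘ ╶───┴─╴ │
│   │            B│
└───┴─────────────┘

Directions: down, down, right, up, up, right, down, right, up, right, right, right, right, right, down, down, left, down, right, down, left, down, down, down, left, down, left, left, down, right, right, right, right
Number of turns: 19

Solution:

┌─┬───┬───────────┐
│A│↱ ↓│↱ → → → → ↓│
│ │ ╷ ╵ ┌───┬───╴ │
│↓│↑│↳ ↑│   │    ↓│
│ ╵ └───┤ ╷ ╵ ┌─╴ │
│↳ ↑    │ │   │↓ ↲│
│ ╶─┬───┤ └─┬─┤ ╶─┤
│   │   │   │ │↳ ↓│
├───┘ ╷ ├─╴ │ ├─╴ │
│     │ │   │ │↓ ↲│
│ ┌───┘ ╵ ┌─┘ │ ┌─┤
│ │       │   │↓│ │
│ └─────┬─┘ ╷ │ │ │
│       │   │ │↓│ │
├─┬───╴ │ ╷ ├─┘ │ │
│ │     │ │ │↓ ↲│ │
│ ├─────┤ └─┘ ┌─┘ │
│ │     │↓ ← ↲│   │
│ ╵ ╷ ╶─┘ ╶───┴─╴ │
│   │    ↳ → → → B│
└───┴─────────────┘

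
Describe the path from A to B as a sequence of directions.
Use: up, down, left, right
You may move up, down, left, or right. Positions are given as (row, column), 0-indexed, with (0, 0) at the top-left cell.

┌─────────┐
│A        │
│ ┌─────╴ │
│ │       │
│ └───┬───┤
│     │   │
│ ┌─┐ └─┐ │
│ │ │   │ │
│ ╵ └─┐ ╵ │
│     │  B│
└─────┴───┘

Finding the path and converting it to directions:
Path through cells: (0,0) → (1,0) → (2,0) → (2,1) → (2,2) → (3,2) → (3,3) → (4,3) → (4,4)
Directions: down, down, right, right, down, right, down, right

Solution:

┌─────────┐
│A        │
│ ┌─────╴ │
│↓│       │
│ └───┬───┤
│↳ → ↓│   │
│ ┌─┐ └─┐ │
│ │ │↳ ↓│ │
│ ╵ └─┐ ╵ │
│     │↳ B│
└─────┴───┘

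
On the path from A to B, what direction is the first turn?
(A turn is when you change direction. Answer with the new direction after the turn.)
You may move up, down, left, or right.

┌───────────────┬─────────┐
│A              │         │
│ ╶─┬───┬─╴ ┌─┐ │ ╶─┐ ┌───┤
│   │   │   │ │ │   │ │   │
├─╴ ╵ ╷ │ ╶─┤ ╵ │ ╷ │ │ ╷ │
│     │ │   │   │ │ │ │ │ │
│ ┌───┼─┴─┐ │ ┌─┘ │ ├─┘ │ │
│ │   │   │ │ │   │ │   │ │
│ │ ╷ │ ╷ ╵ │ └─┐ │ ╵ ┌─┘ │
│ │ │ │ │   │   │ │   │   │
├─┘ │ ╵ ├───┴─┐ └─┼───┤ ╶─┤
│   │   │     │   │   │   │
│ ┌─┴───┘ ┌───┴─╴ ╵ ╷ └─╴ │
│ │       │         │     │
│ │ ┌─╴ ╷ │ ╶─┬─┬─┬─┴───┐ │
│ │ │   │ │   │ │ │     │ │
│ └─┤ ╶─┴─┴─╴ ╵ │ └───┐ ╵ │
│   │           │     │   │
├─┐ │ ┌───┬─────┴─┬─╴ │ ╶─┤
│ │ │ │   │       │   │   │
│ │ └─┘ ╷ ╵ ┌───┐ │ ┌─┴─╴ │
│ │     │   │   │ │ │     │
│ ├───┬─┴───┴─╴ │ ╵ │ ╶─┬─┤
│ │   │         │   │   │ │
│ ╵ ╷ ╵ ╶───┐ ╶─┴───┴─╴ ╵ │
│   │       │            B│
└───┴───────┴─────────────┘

Directions: right, right, right, right, right, right, right, down, down, left, down, down, right, down, right, down, right, up, right, down, right, right, down, down, left, down, right, down, left, left, down, right, down, right
First turn direction: down

Solution:

┌───────────────┬─────────┐
│A → → → → → → ↓│         │
│ ╶─┬───┬─╴ ┌─┐ │ ╶─┐ ┌───┤
│   │   │   │ │↓│   │ │   │
├─╴ ╵ ╷ │ ╶─┤ ╵ │ ╷ │ │ ╷ │
│     │ │   │↓ ↲│ │ │ │ │ │
│ ┌───┼─┴─┐ │ ┌─┘ │ ├─┘ │ │
│ │   │   │ │↓│   │ │   │ │
│ │ ╷ │ ╷ ╵ │ └─┐ │ ╵ ┌─┘ │
│ │ │ │ │   │↳ ↓│ │   │   │
├─┘ │ ╵ ├───┴─┐ └─┼───┤ ╶─┤
│   │   │     │↳ ↓│↱ ↓│   │
│ ┌─┴───┘ ┌───┴─╴ ╵ ╷ └─╴ │
│ │       │      ↳ ↑│↳ → ↓│
│ │ ┌─╴ ╷ │ ╶─┬─┬─┬─┴───┐ │
│ │ │   │ │   │ │ │     │↓│
│ └─┤ ╶─┴─┴─╴ ╵ │ └───┐ ╵ │
│   │           │     │↓ ↲│
├─┐ │ ┌───┬─────┴─┬─╴ │ ╶─┤
│ │ │ │   │       │   │↳ ↓│
│ │ └─┘ ╷ ╵ ┌───┐ │ ┌─┴─╴ │
│ │     │   │   │ │ │↓ ← ↲│
│ ├───┬─┴───┴─╴ │ ╵ │ ╶─┬─┤
│ │   │         │   │↳ ↓│ │
│ ╵ ╷ ╵ ╶───┐ ╶─┴───┴─╴ ╵ │
│   │       │          ↳ B│
└───┴───────┴─────────────┘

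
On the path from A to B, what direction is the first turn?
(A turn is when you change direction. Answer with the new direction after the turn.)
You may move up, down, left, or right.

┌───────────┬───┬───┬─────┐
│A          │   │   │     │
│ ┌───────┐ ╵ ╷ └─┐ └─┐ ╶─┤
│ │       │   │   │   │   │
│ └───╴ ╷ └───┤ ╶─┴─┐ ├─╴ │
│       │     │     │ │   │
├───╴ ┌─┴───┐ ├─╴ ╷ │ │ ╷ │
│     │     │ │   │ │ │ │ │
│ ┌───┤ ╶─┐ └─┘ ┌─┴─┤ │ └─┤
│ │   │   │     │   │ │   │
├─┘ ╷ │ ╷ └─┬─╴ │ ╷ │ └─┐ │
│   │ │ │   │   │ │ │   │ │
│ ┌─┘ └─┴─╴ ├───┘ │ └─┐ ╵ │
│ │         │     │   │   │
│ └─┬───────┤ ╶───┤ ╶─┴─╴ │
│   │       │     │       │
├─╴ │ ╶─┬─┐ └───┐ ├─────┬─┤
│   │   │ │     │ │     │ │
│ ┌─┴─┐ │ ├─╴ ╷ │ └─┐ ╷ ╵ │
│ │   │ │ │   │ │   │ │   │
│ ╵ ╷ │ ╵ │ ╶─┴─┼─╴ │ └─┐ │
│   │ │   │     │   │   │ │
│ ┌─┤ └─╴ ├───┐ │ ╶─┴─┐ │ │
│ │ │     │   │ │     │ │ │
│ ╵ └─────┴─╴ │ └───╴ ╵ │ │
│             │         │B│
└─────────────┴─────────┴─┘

Directions: right, right, right, right, right, down, right, up, right, down, down, right, down, left, down, left, left, up, left, left, down, right, down, right, down, left, left, left, up, up, left, down, left, down, down, right, down, left, down, down, right, up, right, down, down, right, right, up, left, up, up, left, up, right, right, right, down, right, down, left, down, right, right, down, down, right, right, right, right, up, up, left, up, up, right, down, right, down, down, down
First turn direction: down

Solution:

┌───────────┬───┬───┬─────┐
│A → → → → ↓│↱ ↓│   │     │
│ ┌───────┐ ╵ ╷ └─┐ └─┐ ╶─┤
│ │       │↳ ↑│↓  │   │   │
│ └───╴ ╷ └───┤ ╶─┴─┐ ├─╴ │
│       │     │↳ ↓  │ │   │
├───╴ ┌─┴───┐ ├─╴ ╷ │ │ ╷ │
│     │↓ ← ↰│ │↓ ↲│ │ │ │ │
│ ┌───┤ ╶─┐ └─┘ ┌─┴─┤ │ └─┤
│ │↓ ↰│↳ ↓│↑ ← ↲│   │ │   │
├─┘ ╷ │ ╷ └─┬─╴ │ ╷ │ └─┐ │
│↓ ↲│↑│ │↳ ↓│   │ │ │   │ │
│ ┌─┘ └─┴─╴ ├───┘ │ └─┐ ╵ │
│↓│  ↑ ← ← ↲│     │   │   │
│ └─┬───────┤ ╶───┤ ╶─┴─╴ │
│↳ ↓│↱ → → ↓│     │       │
├─╴ │ ╶─┬─┐ └───┐ ├─────┬─┤
│↓ ↲│↑ ↰│ │↳ ↓  │ │  ↱ ↓│ │
│ ┌─┴─┐ │ ├─╴ ╷ │ └─┐ ╷ ╵ │
│↓│↱ ↓│↑│ │↓ ↲│ │   │↑│↳ ↓│
│ ╵ ╷ │ ╵ │ ╶─┴─┼─╴ │ └─┐ │
│↳ ↑│↓│↑ ↰│↳ → ↓│   │↑ ↰│↓│
│ ┌─┤ └─╴ ├───┐ │ ╶─┴─┐ │ │
│ │ │↳ → ↑│   │↓│     │↑│↓│
│ ╵ └─────┴─╴ │ └───╴ ╵ │ │
│             │↳ → → → ↑│B│
└─────────────┴─────────┴─┘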